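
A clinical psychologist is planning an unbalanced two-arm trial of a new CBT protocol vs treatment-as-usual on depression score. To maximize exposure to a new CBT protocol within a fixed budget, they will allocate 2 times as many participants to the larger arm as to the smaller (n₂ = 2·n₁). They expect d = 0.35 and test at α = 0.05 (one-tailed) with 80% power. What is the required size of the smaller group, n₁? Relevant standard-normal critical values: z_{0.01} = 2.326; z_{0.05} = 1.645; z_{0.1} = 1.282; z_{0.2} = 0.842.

With allocation ratio k = n₂/n₁ = 2, Var(x̄₁−x̄₂) = σ²(1/n₁ + 1/(k·n₁)) = σ²·(k+1)/(k·n₁).
So n₁ = (1 + 1/k)·((z_{α} + z_β)/d)² = 1.500 × (2.487/0.35)².
n₁ = 1.500 × 50.49 = 75.7.
Round up: n₁ = 76, giving n₂ = 2 × 76 = 152.

n₁ = 76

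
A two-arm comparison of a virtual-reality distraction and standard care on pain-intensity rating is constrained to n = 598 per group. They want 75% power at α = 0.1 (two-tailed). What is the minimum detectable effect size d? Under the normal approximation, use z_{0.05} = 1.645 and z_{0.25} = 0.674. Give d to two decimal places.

For two independent groups of n = 598 each: d_min = (z_{α/2} + z_β)·√(2/n).
z-sum = 1.645 + 0.674 = 2.319.
d_min = 2.319 × √(2/598) = 2.319 × 0.0578 = 0.134.

d_min ≈ 0.13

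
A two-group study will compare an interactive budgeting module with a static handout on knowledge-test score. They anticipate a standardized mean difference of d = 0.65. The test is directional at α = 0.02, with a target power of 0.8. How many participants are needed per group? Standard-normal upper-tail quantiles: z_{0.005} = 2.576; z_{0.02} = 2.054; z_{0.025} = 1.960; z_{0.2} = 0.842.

For two independent groups with equal n: n = 2·((z_{α} + z_β) / d)².
z_{α} + z_β = 2.054 + 0.842 = 2.896.
n = 2 × (2.896 / 0.65)² = 2 × 4.455² = 2 × 19.85 = 39.7.
Round up to the next whole participant.

n = 40 per group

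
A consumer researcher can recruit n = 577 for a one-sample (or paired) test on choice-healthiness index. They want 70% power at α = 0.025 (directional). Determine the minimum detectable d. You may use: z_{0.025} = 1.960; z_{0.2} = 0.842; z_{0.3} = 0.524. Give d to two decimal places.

For a single sample (or paired design) of n = 577: d_min = (z_{α} + z_β)/√n.
z-sum = 1.960 + 0.524 = 2.484.
d_min = 2.484 / √577 = 2.484 / 24.021 = 0.103.

d_min ≈ 0.10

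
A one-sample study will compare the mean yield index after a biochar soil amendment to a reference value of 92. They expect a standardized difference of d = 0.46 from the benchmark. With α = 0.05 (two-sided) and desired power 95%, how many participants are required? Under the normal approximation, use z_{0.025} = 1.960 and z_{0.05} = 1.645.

n = 62

For a one-sample test: n = ((z_{α/2} + z_β) / d)².
z_{α/2} + z_β = 1.960 + 1.645 = 3.605.
n = (3.605 / 0.46)² = 7.837² = 61.42.
Round up.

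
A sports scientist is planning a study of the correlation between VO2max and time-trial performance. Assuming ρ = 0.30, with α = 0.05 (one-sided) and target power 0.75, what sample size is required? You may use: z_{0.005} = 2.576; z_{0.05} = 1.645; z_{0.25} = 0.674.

Fisher's z: C = ½·ln((1+r)/(1−r)) = ½·ln(1.8571) = 0.3095.
n = ((z_{α} + z_β)/C)² + 3.
(1.645 + 0.674) / 0.3095 = 2.319 / 0.3095 = 7.493.
n = 7.493² + 3 = 56.14 + 3 = 59.1.
Round up.

n = 60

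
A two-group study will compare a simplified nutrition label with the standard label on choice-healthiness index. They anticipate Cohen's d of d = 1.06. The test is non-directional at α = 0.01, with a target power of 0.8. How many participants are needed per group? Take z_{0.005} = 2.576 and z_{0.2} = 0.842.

n = 21 per group

For two independent groups with equal n: n = 2·((z_{α/2} + z_β) / d)².
z_{α/2} + z_β = 2.576 + 0.842 = 3.418.
n = 2 × (3.418 / 1.06)² = 2 × 3.225² = 2 × 10.40 = 20.8.
Round up to the next whole participant.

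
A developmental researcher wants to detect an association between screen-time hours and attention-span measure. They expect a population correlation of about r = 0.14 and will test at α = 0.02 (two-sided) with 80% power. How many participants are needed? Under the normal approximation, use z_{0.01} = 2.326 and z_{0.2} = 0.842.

Fisher's z: C = ½·ln((1+r)/(1−r)) = ½·ln(1.3256) = 0.1409.
n = ((z_{α/2} + z_β)/C)² + 3.
(2.326 + 0.842) / 0.1409 = 3.168 / 0.1409 = 22.484.
n = 22.484² + 3 = 505.53 + 3 = 508.5.
Round up.

n = 509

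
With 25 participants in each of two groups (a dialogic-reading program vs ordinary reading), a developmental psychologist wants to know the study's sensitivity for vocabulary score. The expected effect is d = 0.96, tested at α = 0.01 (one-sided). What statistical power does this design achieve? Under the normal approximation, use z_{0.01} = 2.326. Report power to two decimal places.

For two equal groups, power = Φ(d·√(n/2) − z_{α}).
d·√(n/2) = 0.96 × √(25/2) = 0.96 × 3.536 = 3.394.
z_β = 3.394 − 2.326 = 1.068.
Power = Φ(1.068) = 0.857.

power ≈ 0.86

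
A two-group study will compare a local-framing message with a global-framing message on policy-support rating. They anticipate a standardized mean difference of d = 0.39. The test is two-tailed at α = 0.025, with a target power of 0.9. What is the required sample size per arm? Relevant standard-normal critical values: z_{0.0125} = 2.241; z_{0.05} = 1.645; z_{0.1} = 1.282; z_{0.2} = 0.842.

For two independent groups with equal n: n = 2·((z_{α/2} + z_β) / d)².
z_{α/2} + z_β = 2.241 + 1.282 = 3.523.
n = 2 × (3.523 / 0.39)² = 2 × 9.033² = 2 × 81.60 = 163.2.
Round up to the next whole participant.

n = 164 per group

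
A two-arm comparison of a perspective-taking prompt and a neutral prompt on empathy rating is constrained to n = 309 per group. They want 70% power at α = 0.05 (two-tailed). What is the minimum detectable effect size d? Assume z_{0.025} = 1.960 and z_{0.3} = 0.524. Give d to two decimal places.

For two independent groups of n = 309 each: d_min = (z_{α/2} + z_β)·√(2/n).
z-sum = 1.960 + 0.524 = 2.484.
d_min = 2.484 × √(2/309) = 2.484 × 0.0805 = 0.200.

d_min ≈ 0.20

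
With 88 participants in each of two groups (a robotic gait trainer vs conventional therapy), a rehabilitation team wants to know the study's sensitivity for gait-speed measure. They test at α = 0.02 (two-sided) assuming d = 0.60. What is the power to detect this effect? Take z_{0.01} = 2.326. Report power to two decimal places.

For two equal groups, power = Φ(d·√(n/2) − z_{α/2}).
d·√(n/2) = 0.60 × √(88/2) = 0.60 × 6.633 = 3.980.
z_β = 3.980 − 2.326 = 1.654.
Power = Φ(1.654) = 0.951.

power ≈ 0.95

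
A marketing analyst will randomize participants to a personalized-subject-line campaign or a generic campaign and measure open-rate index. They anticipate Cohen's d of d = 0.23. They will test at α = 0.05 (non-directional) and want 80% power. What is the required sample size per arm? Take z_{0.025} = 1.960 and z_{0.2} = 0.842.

n = 297 per group

For two independent groups with equal n: n = 2·((z_{α/2} + z_β) / d)².
z_{α/2} + z_β = 1.960 + 0.842 = 2.802.
n = 2 × (2.802 / 0.23)² = 2 × 12.183² = 2 × 148.42 = 296.8.
Round up to the next whole participant.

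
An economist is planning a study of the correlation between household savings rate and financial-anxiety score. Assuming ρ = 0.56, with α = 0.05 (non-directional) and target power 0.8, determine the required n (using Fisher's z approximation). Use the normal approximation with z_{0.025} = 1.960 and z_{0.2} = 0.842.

Fisher's z: C = ½·ln((1+r)/(1−r)) = ½·ln(3.5455) = 0.6328.
n = ((z_{α/2} + z_β)/C)² + 3.
(1.960 + 0.842) / 0.6328 = 2.802 / 0.6328 = 4.428.
n = 4.428² + 3 = 19.61 + 3 = 22.6.
Round up.

n = 23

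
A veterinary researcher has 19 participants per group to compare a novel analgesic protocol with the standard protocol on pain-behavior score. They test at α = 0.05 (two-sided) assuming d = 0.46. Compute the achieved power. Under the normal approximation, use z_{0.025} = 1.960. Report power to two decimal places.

For two equal groups, power = Φ(d·√(n/2) − z_{α/2}).
d·√(n/2) = 0.46 × √(19/2) = 0.46 × 3.082 = 1.418.
z_β = 1.418 − 1.960 = -0.542.
Power = Φ(-0.542) = 0.294.

power ≈ 0.29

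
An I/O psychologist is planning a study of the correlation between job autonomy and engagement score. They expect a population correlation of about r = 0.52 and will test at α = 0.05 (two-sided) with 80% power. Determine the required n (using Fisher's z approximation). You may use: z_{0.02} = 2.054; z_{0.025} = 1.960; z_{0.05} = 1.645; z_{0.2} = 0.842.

Fisher's z: C = ½·ln((1+r)/(1−r)) = ½·ln(3.1667) = 0.5763.
n = ((z_{α/2} + z_β)/C)² + 3.
(1.960 + 0.842) / 0.5763 = 2.802 / 0.5763 = 4.862.
n = 4.862² + 3 = 23.64 + 3 = 26.6.
Round up.

n = 27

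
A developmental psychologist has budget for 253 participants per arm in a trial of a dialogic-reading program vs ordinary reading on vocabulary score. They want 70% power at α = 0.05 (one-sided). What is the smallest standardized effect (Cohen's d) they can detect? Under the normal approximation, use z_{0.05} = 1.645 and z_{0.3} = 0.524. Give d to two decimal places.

For two independent groups of n = 253 each: d_min = (z_{α} + z_β)·√(2/n).
z-sum = 1.645 + 0.524 = 2.169.
d_min = 2.169 × √(2/253) = 2.169 × 0.0889 = 0.193.

d_min ≈ 0.19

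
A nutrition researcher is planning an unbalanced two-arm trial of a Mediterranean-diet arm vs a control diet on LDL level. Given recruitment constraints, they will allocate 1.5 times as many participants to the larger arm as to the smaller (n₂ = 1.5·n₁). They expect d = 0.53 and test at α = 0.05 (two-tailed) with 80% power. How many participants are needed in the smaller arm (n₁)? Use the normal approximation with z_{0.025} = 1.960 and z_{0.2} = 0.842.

With allocation ratio k = n₂/n₁ = 1.5, Var(x̄₁−x̄₂) = σ²(1/n₁ + 1/(k·n₁)) = σ²·(k+1)/(k·n₁).
So n₁ = (1 + 1/k)·((z_{α/2} + z_β)/d)² = 1.667 × (2.802/0.53)².
n₁ = 1.667 × 27.95 = 46.6.
Round up: n₁ = 47, giving n₂ = ⌈1.5 × 47⌉ = ⌈70.5⌉ = 71.

n₁ = 47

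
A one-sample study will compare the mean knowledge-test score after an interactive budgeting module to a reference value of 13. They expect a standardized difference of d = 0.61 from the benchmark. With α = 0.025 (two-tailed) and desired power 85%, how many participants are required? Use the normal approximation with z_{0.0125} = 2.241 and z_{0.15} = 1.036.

For a one-sample test: n = ((z_{α/2} + z_β) / d)².
z_{α/2} + z_β = 2.241 + 1.036 = 3.277.
n = (3.277 / 0.61)² = 5.372² = 28.86.
Round up.

n = 29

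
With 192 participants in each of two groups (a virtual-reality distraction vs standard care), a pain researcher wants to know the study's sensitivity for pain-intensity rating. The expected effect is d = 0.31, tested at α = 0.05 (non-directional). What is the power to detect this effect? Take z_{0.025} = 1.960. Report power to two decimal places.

power ≈ 0.86

For two equal groups, power = Φ(d·√(n/2) − z_{α/2}).
d·√(n/2) = 0.31 × √(192/2) = 0.31 × 9.798 = 3.037.
z_β = 3.037 − 1.960 = 1.077.
Power = Φ(1.077) = 0.859.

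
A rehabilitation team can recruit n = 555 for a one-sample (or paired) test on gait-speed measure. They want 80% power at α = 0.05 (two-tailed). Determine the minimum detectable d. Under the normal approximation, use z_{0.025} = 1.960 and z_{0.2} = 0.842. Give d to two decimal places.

d_min ≈ 0.12

For a single sample (or paired design) of n = 555: d_min = (z_{α/2} + z_β)/√n.
z-sum = 1.960 + 0.842 = 2.802.
d_min = 2.802 / √555 = 2.802 / 23.558 = 0.119.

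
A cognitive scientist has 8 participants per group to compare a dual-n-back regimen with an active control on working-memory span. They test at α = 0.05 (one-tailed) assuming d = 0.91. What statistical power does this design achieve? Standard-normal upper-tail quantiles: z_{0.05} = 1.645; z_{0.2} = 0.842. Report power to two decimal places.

For two equal groups, power = Φ(d·√(n/2) − z_{α}).
d·√(n/2) = 0.91 × √(8/2) = 0.91 × 2.000 = 1.820.
z_β = 1.820 − 1.645 = 0.175.
Power = Φ(0.175) = 0.569.

power ≈ 0.57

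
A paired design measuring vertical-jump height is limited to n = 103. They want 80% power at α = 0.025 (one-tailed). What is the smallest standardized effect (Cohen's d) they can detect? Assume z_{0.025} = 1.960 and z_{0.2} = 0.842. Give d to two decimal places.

d_min ≈ 0.28

For a single sample (or paired design) of n = 103: d_min = (z_{α} + z_β)/√n.
z-sum = 1.960 + 0.842 = 2.802.
d_min = 2.802 / √103 = 2.802 / 10.149 = 0.276.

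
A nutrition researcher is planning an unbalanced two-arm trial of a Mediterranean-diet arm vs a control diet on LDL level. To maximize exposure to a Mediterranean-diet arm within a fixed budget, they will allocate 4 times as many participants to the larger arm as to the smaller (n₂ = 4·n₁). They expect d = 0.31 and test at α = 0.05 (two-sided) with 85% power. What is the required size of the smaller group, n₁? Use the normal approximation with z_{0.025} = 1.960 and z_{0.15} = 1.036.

With allocation ratio k = n₂/n₁ = 4, Var(x̄₁−x̄₂) = σ²(1/n₁ + 1/(k·n₁)) = σ²·(k+1)/(k·n₁).
So n₁ = (1 + 1/k)·((z_{α/2} + z_β)/d)² = 1.250 × (2.996/0.31)².
n₁ = 1.250 × 93.40 = 116.8.
Round up: n₁ = 117, giving n₂ = 4 × 117 = 468.

n₁ = 117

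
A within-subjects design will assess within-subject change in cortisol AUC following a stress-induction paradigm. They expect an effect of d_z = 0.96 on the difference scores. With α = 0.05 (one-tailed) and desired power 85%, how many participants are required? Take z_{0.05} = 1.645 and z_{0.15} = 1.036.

n = 8 pairs

For a paired (one-sample on differences) test: n = ((z_{α} + z_β) / d)².
z_{α} + z_β = 1.645 + 1.036 = 2.681.
n = (2.681 / 0.96)² = 2.793² = 7.80.
Round up.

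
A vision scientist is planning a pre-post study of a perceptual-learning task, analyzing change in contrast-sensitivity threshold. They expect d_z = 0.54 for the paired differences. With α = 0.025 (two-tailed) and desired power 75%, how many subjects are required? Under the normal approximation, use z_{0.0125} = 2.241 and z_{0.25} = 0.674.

n = 30 pairs

For a paired (one-sample on differences) test: n = ((z_{α/2} + z_β) / d)².
z_{α/2} + z_β = 2.241 + 0.674 = 2.915.
n = (2.915 / 0.54)² = 5.398² = 29.14.
Round up.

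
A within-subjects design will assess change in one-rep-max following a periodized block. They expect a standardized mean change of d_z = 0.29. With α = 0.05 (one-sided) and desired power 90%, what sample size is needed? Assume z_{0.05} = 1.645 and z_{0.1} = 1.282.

For a paired (one-sample on differences) test: n = ((z_{α} + z_β) / d)².
z_{α} + z_β = 1.645 + 1.282 = 2.927.
n = (2.927 / 0.29)² = 10.093² = 101.87.
Round up.

n = 102 pairs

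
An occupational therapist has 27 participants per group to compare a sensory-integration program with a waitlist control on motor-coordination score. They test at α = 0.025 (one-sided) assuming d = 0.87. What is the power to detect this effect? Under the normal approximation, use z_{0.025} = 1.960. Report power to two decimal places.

power ≈ 0.89

For two equal groups, power = Φ(d·√(n/2) − z_{α}).
d·√(n/2) = 0.87 × √(27/2) = 0.87 × 3.674 = 3.197.
z_β = 3.197 − 1.960 = 1.237.
Power = Φ(1.237) = 0.892.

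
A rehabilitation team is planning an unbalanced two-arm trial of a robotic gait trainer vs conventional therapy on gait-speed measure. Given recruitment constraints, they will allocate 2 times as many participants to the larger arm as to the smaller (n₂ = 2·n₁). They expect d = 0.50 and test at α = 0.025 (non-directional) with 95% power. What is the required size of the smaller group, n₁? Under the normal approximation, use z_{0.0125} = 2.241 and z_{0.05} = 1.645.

n₁ = 91

With allocation ratio k = n₂/n₁ = 2, Var(x̄₁−x̄₂) = σ²(1/n₁ + 1/(k·n₁)) = σ²·(k+1)/(k·n₁).
So n₁ = (1 + 1/k)·((z_{α/2} + z_β)/d)² = 1.500 × (3.886/0.50)².
n₁ = 1.500 × 60.40 = 90.6.
Round up: n₁ = 91, giving n₂ = 2 × 91 = 182.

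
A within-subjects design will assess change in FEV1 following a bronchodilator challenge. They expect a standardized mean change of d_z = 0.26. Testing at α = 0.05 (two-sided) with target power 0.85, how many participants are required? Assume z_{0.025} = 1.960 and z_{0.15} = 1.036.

For a paired (one-sample on differences) test: n = ((z_{α/2} + z_β) / d)².
z_{α/2} + z_β = 1.960 + 1.036 = 2.996.
n = (2.996 / 0.26)² = 11.523² = 132.78.
Round up.

n = 133 pairs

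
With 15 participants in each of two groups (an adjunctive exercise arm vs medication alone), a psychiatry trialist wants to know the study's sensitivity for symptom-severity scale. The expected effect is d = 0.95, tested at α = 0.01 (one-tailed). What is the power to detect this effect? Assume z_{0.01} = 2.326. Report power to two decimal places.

power ≈ 0.61

For two equal groups, power = Φ(d·√(n/2) − z_{α}).
d·√(n/2) = 0.95 × √(15/2) = 0.95 × 2.739 = 2.602.
z_β = 2.602 − 2.326 = 0.276.
Power = Φ(0.276) = 0.609.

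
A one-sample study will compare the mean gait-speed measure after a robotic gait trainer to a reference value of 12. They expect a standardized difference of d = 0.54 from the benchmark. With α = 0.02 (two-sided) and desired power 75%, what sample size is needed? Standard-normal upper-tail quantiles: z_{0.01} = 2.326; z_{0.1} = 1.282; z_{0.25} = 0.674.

For a one-sample test: n = ((z_{α/2} + z_β) / d)².
z_{α/2} + z_β = 2.326 + 0.674 = 3.000.
n = (3.000 / 0.54)² = 5.556² = 30.86.
Round up.

n = 31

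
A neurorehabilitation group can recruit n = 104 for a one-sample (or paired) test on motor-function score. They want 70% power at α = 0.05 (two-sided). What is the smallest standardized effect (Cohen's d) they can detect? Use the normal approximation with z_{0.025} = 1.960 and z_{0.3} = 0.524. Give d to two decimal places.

For a single sample (or paired design) of n = 104: d_min = (z_{α/2} + z_β)/√n.
z-sum = 1.960 + 0.524 = 2.484.
d_min = 2.484 / √104 = 2.484 / 10.198 = 0.244.

d_min ≈ 0.24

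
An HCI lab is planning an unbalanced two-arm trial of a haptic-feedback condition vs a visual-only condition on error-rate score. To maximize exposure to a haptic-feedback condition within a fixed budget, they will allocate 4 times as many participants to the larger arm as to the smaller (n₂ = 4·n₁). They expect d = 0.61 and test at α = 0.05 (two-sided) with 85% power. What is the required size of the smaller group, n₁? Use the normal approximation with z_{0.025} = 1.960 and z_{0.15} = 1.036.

With allocation ratio k = n₂/n₁ = 4, Var(x̄₁−x̄₂) = σ²(1/n₁ + 1/(k·n₁)) = σ²·(k+1)/(k·n₁).
So n₁ = (1 + 1/k)·((z_{α/2} + z_β)/d)² = 1.250 × (2.996/0.61)².
n₁ = 1.250 × 24.12 = 30.2.
Round up: n₁ = 31, giving n₂ = 4 × 31 = 124.

n₁ = 31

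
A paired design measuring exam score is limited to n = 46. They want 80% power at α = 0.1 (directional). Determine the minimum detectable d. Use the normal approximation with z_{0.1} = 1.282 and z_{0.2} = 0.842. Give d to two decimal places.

d_min ≈ 0.31

For a single sample (or paired design) of n = 46: d_min = (z_{α} + z_β)/√n.
z-sum = 1.282 + 0.842 = 2.124.
d_min = 2.124 / √46 = 2.124 / 6.782 = 0.313.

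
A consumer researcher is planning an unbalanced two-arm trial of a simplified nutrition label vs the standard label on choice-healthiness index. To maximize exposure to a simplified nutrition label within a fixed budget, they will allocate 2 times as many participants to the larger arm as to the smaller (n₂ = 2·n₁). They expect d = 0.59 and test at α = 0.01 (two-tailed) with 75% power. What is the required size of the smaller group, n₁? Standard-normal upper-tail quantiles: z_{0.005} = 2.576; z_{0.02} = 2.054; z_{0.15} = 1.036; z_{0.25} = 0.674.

With allocation ratio k = n₂/n₁ = 2, Var(x̄₁−x̄₂) = σ²(1/n₁ + 1/(k·n₁)) = σ²·(k+1)/(k·n₁).
So n₁ = (1 + 1/k)·((z_{α/2} + z_β)/d)² = 1.500 × (3.250/0.59)².
n₁ = 1.500 × 30.34 = 45.5.
Round up: n₁ = 46, giving n₂ = 2 × 46 = 92.

n₁ = 46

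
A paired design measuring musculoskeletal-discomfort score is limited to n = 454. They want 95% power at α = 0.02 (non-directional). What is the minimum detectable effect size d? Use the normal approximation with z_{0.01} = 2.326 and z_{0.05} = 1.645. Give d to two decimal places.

d_min ≈ 0.19

For a single sample (or paired design) of n = 454: d_min = (z_{α/2} + z_β)/√n.
z-sum = 2.326 + 1.645 = 3.971.
d_min = 3.971 / √454 = 3.971 / 21.307 = 0.186.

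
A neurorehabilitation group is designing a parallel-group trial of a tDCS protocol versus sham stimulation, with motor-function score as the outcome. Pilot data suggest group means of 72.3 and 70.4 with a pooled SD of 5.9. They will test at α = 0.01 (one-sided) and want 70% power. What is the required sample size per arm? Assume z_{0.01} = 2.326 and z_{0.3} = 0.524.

Cohen's d = |M₁ − M₂| / SD_pooled = |72.3 − 70.4| / 5.9 = 1.9 / 5.9 = 0.322.
For two independent groups with equal n: n = 2·((z_{α} + z_β) / d)².
z_{α} + z_β = 2.326 + 0.524 = 2.850.
n = 2 × (2.850 / 0.322)² = 2 × 8.851² = 2 × 78.34 = 156.7.
Round up to the next whole participant.

n = 157 per group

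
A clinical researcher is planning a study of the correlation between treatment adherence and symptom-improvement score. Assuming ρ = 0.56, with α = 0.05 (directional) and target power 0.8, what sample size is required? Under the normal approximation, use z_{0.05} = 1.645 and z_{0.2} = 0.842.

n = 19

Fisher's z: C = ½·ln((1+r)/(1−r)) = ½·ln(3.5455) = 0.6328.
n = ((z_{α} + z_β)/C)² + 3.
(1.645 + 0.842) / 0.6328 = 2.487 / 0.6328 = 3.930.
n = 3.930² + 3 = 15.45 + 3 = 18.4.
Round up.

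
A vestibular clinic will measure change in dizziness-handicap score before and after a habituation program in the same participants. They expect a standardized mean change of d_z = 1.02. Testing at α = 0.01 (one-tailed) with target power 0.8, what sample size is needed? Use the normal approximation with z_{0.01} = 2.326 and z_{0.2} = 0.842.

n = 10 pairs

For a paired (one-sample on differences) test: n = ((z_{α} + z_β) / d)².
z_{α} + z_β = 2.326 + 0.842 = 3.168.
n = (3.168 / 1.02)² = 3.106² = 9.65.
Round up.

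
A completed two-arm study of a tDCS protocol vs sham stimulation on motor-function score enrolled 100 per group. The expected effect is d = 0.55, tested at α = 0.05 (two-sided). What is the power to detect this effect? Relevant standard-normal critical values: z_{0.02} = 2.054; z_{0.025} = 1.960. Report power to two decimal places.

For two equal groups, power = Φ(d·√(n/2) − z_{α/2}).
d·√(n/2) = 0.55 × √(100/2) = 0.55 × 7.071 = 3.889.
z_β = 3.889 − 1.960 = 1.929.
Power = Φ(1.929) = 0.973.

power ≈ 0.97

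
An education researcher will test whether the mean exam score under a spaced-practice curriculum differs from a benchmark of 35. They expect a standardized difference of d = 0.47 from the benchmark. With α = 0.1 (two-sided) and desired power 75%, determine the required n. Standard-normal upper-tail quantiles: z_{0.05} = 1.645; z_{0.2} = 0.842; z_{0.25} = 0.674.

n = 25

For a one-sample test: n = ((z_{α/2} + z_β) / d)².
z_{α/2} + z_β = 1.645 + 0.674 = 2.319.
n = (2.319 / 0.47)² = 4.934² = 24.34.
Round up.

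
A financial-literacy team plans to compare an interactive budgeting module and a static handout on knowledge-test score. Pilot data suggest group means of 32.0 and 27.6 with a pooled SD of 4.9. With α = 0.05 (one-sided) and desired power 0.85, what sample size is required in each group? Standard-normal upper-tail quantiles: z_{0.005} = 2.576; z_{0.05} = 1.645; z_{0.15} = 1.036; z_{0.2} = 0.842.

Cohen's d = |M₁ − M₂| / SD_pooled = |32.0 − 27.6| / 4.9 = 4.4 / 4.9 = 0.898.
For two independent groups with equal n: n = 2·((z_{α} + z_β) / d)².
z_{α} + z_β = 1.645 + 1.036 = 2.681.
n = 2 × (2.681 / 0.898)² = 2 × 2.986² = 2 × 8.91 = 17.8.
Round up to the next whole participant.

n = 18 per group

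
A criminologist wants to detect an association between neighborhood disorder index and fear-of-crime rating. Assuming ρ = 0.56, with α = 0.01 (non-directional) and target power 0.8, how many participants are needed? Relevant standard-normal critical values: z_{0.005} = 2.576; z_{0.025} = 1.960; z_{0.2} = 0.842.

n = 33

Fisher's z: C = ½·ln((1+r)/(1−r)) = ½·ln(3.5455) = 0.6328.
n = ((z_{α/2} + z_β)/C)² + 3.
(2.576 + 0.842) / 0.6328 = 3.418 / 0.6328 = 5.401.
n = 5.401² + 3 = 29.18 + 3 = 32.2.
Round up.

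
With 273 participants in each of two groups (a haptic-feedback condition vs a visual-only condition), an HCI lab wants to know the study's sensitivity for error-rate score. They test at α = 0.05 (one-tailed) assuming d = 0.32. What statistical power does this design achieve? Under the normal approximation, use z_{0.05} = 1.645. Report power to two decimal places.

For two equal groups, power = Φ(d·√(n/2) − z_{α}).
d·√(n/2) = 0.32 × √(273/2) = 0.32 × 11.683 = 3.739.
z_β = 3.739 − 1.645 = 2.094.
Power = Φ(2.094) = 0.982.

power ≈ 0.98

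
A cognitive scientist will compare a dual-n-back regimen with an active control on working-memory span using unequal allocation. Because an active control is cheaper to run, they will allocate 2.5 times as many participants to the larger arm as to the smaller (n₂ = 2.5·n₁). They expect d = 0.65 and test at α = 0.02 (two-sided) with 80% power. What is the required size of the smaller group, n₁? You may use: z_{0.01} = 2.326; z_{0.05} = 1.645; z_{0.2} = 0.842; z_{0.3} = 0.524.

With allocation ratio k = n₂/n₁ = 2.5, Var(x̄₁−x̄₂) = σ²(1/n₁ + 1/(k·n₁)) = σ²·(k+1)/(k·n₁).
So n₁ = (1 + 1/k)·((z_{α/2} + z_β)/d)² = 1.400 × (3.168/0.65)².
n₁ = 1.400 × 23.75 = 33.3.
Round up: n₁ = 34, giving n₂ = 2.5 × 34 = 85.

n₁ = 34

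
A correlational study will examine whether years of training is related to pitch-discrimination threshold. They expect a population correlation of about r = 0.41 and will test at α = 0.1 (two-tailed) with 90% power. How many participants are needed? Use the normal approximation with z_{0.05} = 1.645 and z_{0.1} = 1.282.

Fisher's z: C = ½·ln((1+r)/(1−r)) = ½·ln(2.3898) = 0.4356.
n = ((z_{α/2} + z_β)/C)² + 3.
(1.645 + 1.282) / 0.4356 = 2.927 / 0.4356 = 6.719.
n = 6.719² + 3 = 45.15 + 3 = 48.2.
Round up.

n = 49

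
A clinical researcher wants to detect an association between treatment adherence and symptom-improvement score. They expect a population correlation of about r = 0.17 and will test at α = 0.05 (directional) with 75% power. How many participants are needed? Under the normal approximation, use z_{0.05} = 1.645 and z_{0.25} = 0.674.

n = 186

Fisher's z: C = ½·ln((1+r)/(1−r)) = ½·ln(1.4096) = 0.1717.
n = ((z_{α} + z_β)/C)² + 3.
(1.645 + 0.674) / 0.1717 = 2.319 / 0.1717 = 13.506.
n = 13.506² + 3 = 182.42 + 3 = 185.4.
Round up.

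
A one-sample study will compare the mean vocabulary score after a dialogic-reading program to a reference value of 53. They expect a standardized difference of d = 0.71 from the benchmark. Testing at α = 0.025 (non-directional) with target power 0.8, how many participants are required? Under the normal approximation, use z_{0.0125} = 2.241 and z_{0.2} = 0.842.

For a one-sample test: n = ((z_{α/2} + z_β) / d)².
z_{α/2} + z_β = 2.241 + 0.842 = 3.083.
n = (3.083 / 0.71)² = 4.342² = 18.86.
Round up.

n = 19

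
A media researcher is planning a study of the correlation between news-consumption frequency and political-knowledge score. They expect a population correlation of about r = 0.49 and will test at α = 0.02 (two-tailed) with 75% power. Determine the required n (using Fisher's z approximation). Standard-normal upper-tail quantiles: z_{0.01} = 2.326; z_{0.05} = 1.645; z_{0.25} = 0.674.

n = 35

Fisher's z: C = ½·ln((1+r)/(1−r)) = ½·ln(2.9216) = 0.5361.
n = ((z_{α/2} + z_β)/C)² + 3.
(2.326 + 0.674) / 0.5361 = 3.000 / 0.5361 = 5.596.
n = 5.596² + 3 = 31.31 + 3 = 34.3.
Round up.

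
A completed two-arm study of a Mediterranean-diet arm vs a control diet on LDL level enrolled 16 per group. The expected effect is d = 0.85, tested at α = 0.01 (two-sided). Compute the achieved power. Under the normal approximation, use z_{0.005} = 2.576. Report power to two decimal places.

power ≈ 0.43

For two equal groups, power = Φ(d·√(n/2) − z_{α/2}).
d·√(n/2) = 0.85 × √(16/2) = 0.85 × 2.828 = 2.404.
z_β = 2.404 − 2.576 = -0.172.
Power = Φ(-0.172) = 0.432.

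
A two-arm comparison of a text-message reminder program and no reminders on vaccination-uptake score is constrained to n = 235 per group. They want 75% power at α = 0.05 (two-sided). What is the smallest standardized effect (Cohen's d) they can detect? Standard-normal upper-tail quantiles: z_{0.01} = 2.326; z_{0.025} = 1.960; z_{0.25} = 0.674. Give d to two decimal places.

For two independent groups of n = 235 each: d_min = (z_{α/2} + z_β)·√(2/n).
z-sum = 1.960 + 0.674 = 2.634.
d_min = 2.634 × √(2/235) = 2.634 × 0.0923 = 0.243.

d_min ≈ 0.24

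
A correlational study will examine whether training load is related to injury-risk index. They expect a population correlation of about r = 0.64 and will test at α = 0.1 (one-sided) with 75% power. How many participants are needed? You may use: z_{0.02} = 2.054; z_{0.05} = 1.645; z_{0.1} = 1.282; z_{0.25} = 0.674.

Fisher's z: C = ½·ln((1+r)/(1−r)) = ½·ln(4.5556) = 0.7582.
n = ((z_{α} + z_β)/C)² + 3.
(1.282 + 0.674) / 0.7582 = 1.956 / 0.7582 = 2.580.
n = 2.580² + 3 = 6.66 + 3 = 9.7.
Round up.

n = 10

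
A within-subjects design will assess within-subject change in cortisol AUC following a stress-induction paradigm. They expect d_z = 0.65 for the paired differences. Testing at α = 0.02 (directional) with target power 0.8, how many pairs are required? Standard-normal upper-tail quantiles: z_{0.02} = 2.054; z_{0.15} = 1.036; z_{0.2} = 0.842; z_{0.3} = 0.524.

For a paired (one-sample on differences) test: n = ((z_{α} + z_β) / d)².
z_{α} + z_β = 2.054 + 0.842 = 2.896.
n = (2.896 / 0.65)² = 4.455² = 19.85.
Round up.

n = 20 pairs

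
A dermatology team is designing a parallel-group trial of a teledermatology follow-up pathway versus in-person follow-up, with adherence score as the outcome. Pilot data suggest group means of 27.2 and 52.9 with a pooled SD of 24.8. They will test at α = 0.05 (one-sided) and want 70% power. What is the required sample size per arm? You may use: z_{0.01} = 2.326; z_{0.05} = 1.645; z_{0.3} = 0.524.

n = 9 per group

Cohen's d = |M₁ − M₂| / SD_pooled = |27.2 − 52.9| / 24.8 = 25.7 / 24.8 = 1.036.
For two independent groups with equal n: n = 2·((z_{α} + z_β) / d)².
z_{α} + z_β = 1.645 + 0.524 = 2.169.
n = 2 × (2.169 / 1.036)² = 2 × 2.094² = 2 × 4.38 = 8.8.
Round up to the next whole participant.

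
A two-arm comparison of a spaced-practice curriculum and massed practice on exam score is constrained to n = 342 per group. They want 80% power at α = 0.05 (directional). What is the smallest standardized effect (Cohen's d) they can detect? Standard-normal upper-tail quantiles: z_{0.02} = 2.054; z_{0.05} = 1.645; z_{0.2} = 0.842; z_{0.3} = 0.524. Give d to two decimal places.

d_min ≈ 0.19

For two independent groups of n = 342 each: d_min = (z_{α} + z_β)·√(2/n).
z-sum = 1.645 + 0.842 = 2.487.
d_min = 2.487 × √(2/342) = 2.487 × 0.0765 = 0.190.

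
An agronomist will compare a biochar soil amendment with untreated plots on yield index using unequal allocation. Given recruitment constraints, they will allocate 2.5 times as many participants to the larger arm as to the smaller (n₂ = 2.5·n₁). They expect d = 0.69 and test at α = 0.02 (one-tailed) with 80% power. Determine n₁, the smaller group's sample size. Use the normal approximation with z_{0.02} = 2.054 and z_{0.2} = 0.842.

n₁ = 25

With allocation ratio k = n₂/n₁ = 2.5, Var(x̄₁−x̄₂) = σ²(1/n₁ + 1/(k·n₁)) = σ²·(k+1)/(k·n₁).
So n₁ = (1 + 1/k)·((z_{α} + z_β)/d)² = 1.400 × (2.896/0.69)².
n₁ = 1.400 × 17.62 = 24.7.
Round up: n₁ = 25, giving n₂ = ⌈2.5 × 25⌉ = ⌈62.5⌉ = 63.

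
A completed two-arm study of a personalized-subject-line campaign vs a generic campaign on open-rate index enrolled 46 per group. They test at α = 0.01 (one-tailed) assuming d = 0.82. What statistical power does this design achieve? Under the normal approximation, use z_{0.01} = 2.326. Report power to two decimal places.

For two equal groups, power = Φ(d·√(n/2) − z_{α}).
d·√(n/2) = 0.82 × √(46/2) = 0.82 × 4.796 = 3.933.
z_β = 3.933 − 2.326 = 1.607.
Power = Φ(1.607) = 0.946.

power ≈ 0.95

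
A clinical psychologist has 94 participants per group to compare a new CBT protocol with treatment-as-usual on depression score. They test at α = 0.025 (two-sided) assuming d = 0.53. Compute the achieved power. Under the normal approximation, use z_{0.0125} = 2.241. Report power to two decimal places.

power ≈ 0.92

For two equal groups, power = Φ(d·√(n/2) − z_{α/2}).
d·√(n/2) = 0.53 × √(94/2) = 0.53 × 6.856 = 3.633.
z_β = 3.633 − 2.241 = 1.392.
Power = Φ(1.392) = 0.918.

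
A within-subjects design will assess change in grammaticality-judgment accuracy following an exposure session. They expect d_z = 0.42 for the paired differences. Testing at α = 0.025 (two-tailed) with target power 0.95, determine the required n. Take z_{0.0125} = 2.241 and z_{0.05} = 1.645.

For a paired (one-sample on differences) test: n = ((z_{α/2} + z_β) / d)².
z_{α/2} + z_β = 2.241 + 1.645 = 3.886.
n = (3.886 / 0.42)² = 9.252² = 85.61.
Round up.

n = 86 pairs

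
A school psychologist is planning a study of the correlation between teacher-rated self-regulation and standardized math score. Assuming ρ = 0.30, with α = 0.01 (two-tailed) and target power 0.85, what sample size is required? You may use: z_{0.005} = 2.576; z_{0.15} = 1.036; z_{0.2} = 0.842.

n = 140

Fisher's z: C = ½·ln((1+r)/(1−r)) = ½·ln(1.8571) = 0.3095.
n = ((z_{α/2} + z_β)/C)² + 3.
(2.576 + 1.036) / 0.3095 = 3.612 / 0.3095 = 11.670.
n = 11.670² + 3 = 136.20 + 3 = 139.2.
Round up.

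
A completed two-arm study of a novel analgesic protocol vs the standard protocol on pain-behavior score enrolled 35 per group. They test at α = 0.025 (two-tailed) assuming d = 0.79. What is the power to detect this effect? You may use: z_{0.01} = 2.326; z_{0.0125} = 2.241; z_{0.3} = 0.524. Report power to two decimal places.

For two equal groups, power = Φ(d·√(n/2) − z_{α/2}).
d·√(n/2) = 0.79 × √(35/2) = 0.79 × 4.183 = 3.305.
z_β = 3.305 − 2.241 = 1.064.
Power = Φ(1.064) = 0.856.

power ≈ 0.86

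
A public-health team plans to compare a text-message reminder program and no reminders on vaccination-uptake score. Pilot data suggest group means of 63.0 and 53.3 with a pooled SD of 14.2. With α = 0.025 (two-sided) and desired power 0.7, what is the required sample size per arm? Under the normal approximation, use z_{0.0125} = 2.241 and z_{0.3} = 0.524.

Cohen's d = |M₁ − M₂| / SD_pooled = |63.0 − 53.3| / 14.2 = 9.7 / 14.2 = 0.683.
For two independent groups with equal n: n = 2·((z_{α/2} + z_β) / d)².
z_{α/2} + z_β = 2.241 + 0.524 = 2.765.
n = 2 × (2.765 / 0.683)² = 2 × 4.048² = 2 × 16.39 = 32.8.
Round up to the next whole participant.

n = 33 per group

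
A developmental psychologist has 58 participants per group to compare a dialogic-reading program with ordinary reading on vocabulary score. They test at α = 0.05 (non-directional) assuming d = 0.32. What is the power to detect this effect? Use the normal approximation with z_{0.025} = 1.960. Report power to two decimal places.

power ≈ 0.41

For two equal groups, power = Φ(d·√(n/2) − z_{α/2}).
d·√(n/2) = 0.32 × √(58/2) = 0.32 × 5.385 = 1.723.
z_β = 1.723 − 1.960 = -0.237.
Power = Φ(-0.237) = 0.406.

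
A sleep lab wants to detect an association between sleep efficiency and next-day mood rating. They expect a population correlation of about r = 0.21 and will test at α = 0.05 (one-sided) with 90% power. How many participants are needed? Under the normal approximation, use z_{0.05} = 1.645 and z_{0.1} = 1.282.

n = 192

Fisher's z: C = ½·ln((1+r)/(1−r)) = ½·ln(1.5316) = 0.2132.
n = ((z_{α} + z_β)/C)² + 3.
(1.645 + 1.282) / 0.2132 = 2.927 / 0.2132 = 13.729.
n = 13.729² + 3 = 188.48 + 3 = 191.5.
Round up.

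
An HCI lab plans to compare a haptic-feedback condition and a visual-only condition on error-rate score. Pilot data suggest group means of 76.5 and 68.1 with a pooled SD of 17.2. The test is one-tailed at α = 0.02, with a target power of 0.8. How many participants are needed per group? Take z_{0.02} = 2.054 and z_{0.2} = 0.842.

Cohen's d = |M₁ − M₂| / SD_pooled = |76.5 − 68.1| / 17.2 = 8.4 / 17.2 = 0.488.
For two independent groups with equal n: n = 2·((z_{α} + z_β) / d)².
z_{α} + z_β = 2.054 + 0.842 = 2.896.
n = 2 × (2.896 / 0.488)² = 2 × 5.934² = 2 × 35.22 = 70.4.
Round up to the next whole participant.

n = 71 per group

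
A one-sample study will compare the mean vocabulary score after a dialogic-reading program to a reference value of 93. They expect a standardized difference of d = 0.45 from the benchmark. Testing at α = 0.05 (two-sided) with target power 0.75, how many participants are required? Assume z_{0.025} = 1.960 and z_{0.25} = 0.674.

n = 35

For a one-sample test: n = ((z_{α/2} + z_β) / d)².
z_{α/2} + z_β = 1.960 + 0.674 = 2.634.
n = (2.634 / 0.45)² = 5.853² = 34.26.
Round up.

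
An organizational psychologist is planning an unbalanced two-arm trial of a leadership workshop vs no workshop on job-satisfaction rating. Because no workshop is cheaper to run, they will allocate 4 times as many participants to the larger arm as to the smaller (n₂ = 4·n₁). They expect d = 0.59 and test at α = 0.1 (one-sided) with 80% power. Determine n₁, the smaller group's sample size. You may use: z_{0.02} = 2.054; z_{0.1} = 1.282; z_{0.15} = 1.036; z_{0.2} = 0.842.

n₁ = 17

With allocation ratio k = n₂/n₁ = 4, Var(x̄₁−x̄₂) = σ²(1/n₁ + 1/(k·n₁)) = σ²·(k+1)/(k·n₁).
So n₁ = (1 + 1/k)·((z_{α} + z_β)/d)² = 1.250 × (2.124/0.59)².
n₁ = 1.250 × 12.96 = 16.2.
Round up: n₁ = 17, giving n₂ = 4 × 17 = 68.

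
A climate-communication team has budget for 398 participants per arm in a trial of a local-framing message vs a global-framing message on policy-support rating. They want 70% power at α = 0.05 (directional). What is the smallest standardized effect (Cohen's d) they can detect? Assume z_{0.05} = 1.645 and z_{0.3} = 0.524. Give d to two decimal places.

For two independent groups of n = 398 each: d_min = (z_{α} + z_β)·√(2/n).
z-sum = 1.645 + 0.524 = 2.169.
d_min = 2.169 × √(2/398) = 2.169 × 0.0709 = 0.154.

d_min ≈ 0.15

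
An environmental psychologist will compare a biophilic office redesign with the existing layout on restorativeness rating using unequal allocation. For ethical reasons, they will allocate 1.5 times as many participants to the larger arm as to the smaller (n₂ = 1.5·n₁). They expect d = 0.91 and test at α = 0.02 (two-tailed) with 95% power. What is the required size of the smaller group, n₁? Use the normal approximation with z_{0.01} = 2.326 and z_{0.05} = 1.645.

With allocation ratio k = n₂/n₁ = 1.5, Var(x̄₁−x̄₂) = σ²(1/n₁ + 1/(k·n₁)) = σ²·(k+1)/(k·n₁).
So n₁ = (1 + 1/k)·((z_{α/2} + z_β)/d)² = 1.667 × (3.971/0.91)².
n₁ = 1.667 × 19.04 = 31.7.
Round up: n₁ = 32, giving n₂ = 1.5 × 32 = 48.

n₁ = 32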